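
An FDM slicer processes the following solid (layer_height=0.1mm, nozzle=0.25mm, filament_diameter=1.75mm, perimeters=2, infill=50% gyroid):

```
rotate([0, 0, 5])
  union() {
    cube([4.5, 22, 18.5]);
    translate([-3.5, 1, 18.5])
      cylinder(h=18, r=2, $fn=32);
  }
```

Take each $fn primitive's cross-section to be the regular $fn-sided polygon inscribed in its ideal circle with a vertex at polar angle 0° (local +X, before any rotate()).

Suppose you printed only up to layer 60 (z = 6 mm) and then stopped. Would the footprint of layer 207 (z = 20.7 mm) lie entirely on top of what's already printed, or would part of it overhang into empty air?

Compare the two slices. At z = 6: the 4.5×22 cube contributes its full rectangle (area 99.00 mm²); the cylinder at (-3.5, 1) does not reach this height (z outside [18.5, 36.5]); Combining (union): only the 4.5×22 cube is present, so the union is just that shape — area = 99.00 mm²; (whole slice rotated 5° about Z — lengths, areas and connectivity unchanged). At z = 20.7: the cube is not intersected at this z (z outside [0, 18.5]); the r=2 cylinder at (-3.5, 1) contributes a regular 32-gon of circumradius 2 (area = (32/2)·2.000²·sin(360°/32) = 12.49 mm²); Combining (union): only the r=2 cylinder at (-3.5, 1) is present, so the union is just that shape — area = 12.49 mm²; (rotated 5° about Z; rotation is an isometry so areas/perimeters/island counts are preserved). Checking containment: at z = 20.7 the cross-section extends beyond the z = 6 cross-section by about 12.49 mm².

part overhangs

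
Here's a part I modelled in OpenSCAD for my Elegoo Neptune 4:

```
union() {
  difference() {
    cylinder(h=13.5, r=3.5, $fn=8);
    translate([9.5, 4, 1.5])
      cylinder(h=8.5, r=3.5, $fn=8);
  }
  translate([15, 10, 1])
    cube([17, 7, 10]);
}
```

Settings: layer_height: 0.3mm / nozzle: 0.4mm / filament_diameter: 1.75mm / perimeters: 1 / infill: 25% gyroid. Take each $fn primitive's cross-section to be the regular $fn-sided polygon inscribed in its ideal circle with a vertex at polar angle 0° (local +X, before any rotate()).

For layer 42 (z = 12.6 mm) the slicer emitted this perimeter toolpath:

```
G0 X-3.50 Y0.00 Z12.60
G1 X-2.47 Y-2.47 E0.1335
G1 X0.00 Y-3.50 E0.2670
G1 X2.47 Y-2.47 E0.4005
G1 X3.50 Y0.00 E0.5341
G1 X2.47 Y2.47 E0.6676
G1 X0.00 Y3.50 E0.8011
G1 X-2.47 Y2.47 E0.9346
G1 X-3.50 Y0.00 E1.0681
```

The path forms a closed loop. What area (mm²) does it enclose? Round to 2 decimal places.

Apply the shoelace formula to the sequence of (X, Y) vertices; enclosed area = 34.58 mm².

34.58 mm²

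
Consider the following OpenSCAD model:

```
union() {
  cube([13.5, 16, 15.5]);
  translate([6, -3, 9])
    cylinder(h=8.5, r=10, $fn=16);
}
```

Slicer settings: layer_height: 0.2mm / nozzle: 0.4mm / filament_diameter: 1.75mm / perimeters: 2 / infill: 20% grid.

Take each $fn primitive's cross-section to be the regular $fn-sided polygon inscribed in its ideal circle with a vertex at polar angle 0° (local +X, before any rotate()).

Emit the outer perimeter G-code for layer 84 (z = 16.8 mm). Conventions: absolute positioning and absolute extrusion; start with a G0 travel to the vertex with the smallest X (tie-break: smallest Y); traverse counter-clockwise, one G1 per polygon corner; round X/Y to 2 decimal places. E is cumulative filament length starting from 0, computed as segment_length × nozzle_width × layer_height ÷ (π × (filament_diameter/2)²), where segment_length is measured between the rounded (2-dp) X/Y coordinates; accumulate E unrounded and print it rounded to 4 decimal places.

At z = 16.8 mm: the cube does not reach this height (z outside [0, 15.5]); the r=10 cylinder at (6, -3) gives a regular 16-gon of circumradius 10 (constant along its height); Combining (union): only the r=10 cylinder at (6, -3) is present, so the union is just that shape — 1 connected region. The outline is a single polygon with 16 vertices. Extrusion per mm of travel: 0.4 × 0.2 / (π × 0.875²) = 0.033260. Accumulating E over each segment gives final E = 2.0766.

G0 X-4.00 Y-3.00 Z16.80
G1 X-3.24 Y-6.83 E0.1299
G1 X-1.07 Y-10.07 E0.2596
G1 X2.17 Y-12.24 E0.3893
G1 X6.00 Y-13.00 E0.5191
G1 X9.83 Y-12.24 E0.6490
G1 X13.07 Y-10.07 E0.7787
G1 X15.24 Y-6.83 E0.9084
G1 X16.00 Y-3.00 E1.0383
G1 X15.24 Y0.83 E1.1681
G1 X13.07 Y4.07 E1.2978
G1 X9.83 Y6.24 E1.4275
G1 X6.00 Y7.00 E1.5574
G1 X2.17 Y6.24 E1.6873
G1 X-1.07 Y4.07 E1.8170
G1 X-3.24 Y0.83 E1.9467
G1 X-4.00 Y-3.00 E2.0766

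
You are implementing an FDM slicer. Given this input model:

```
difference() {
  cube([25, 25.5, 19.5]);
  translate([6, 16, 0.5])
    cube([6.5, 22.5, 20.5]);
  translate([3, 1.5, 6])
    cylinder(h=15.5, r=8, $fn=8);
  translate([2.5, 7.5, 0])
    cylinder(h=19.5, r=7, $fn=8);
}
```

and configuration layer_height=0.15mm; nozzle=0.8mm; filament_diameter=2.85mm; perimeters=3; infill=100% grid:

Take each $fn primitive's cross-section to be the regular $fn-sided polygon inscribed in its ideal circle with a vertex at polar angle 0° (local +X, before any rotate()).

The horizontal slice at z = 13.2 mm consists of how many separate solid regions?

At z = 13.2 mm: the cube is present — its section is the full 25×25.5 rectangle; the 6.5×22.5 cube at (6, 16) contributes its full rectangle; the r=8 cylinder at (3, 1.5) contributes a regular 8-gon of circumradius 8; the r=7 cylinder at (2.5, 7.5) contributes a regular 8-gon of circumradius 7; Taking the first minus the rest: starting from the 25×25.5 cube, the 6.5×22.5 cube at (6, 16) partially overlaps it — only the 61.75 mm² overlap (of its 146.25 mm²) is removed, clipping the outline; the r=8 cylinder at (3, 1.5) partially overlaps it — only the 83.42 mm² overlap (of its 181.02 mm²) is removed, clipping the outline; the r=7 cylinder at (2.5, 7.5) partially overlaps it — only the 42.59 mm² overlap (of its 138.59 mm²) is removed, clipping the outline — 1 connected region. The result has 1 disconnected region.

1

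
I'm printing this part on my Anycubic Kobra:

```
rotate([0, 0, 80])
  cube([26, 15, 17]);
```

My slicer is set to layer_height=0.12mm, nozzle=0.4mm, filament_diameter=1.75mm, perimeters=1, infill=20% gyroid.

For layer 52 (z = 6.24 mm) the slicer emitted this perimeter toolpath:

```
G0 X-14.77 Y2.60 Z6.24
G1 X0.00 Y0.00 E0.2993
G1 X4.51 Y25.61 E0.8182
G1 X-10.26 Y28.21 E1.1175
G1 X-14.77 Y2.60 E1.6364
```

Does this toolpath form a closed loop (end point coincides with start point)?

Start point (G0): (-14.77, 2.60). End point (last G1): the path returns to the start — closed.

yes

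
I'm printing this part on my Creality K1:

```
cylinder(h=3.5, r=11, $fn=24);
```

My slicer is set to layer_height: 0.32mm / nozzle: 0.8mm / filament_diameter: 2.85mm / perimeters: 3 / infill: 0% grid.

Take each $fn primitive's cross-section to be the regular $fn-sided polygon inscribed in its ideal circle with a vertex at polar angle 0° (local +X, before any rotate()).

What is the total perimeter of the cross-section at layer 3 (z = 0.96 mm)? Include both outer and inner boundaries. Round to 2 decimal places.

68.92 mm

At z = 0.96 mm: the cylinder: section is a regular 24-gon, circumradius r=11 (perimeter = 2·24·11.000·sin(180°/24) = 68.92 mm). Overall, the cross-section is a single solid region. Total boundary length (outer) = 68.92 mm.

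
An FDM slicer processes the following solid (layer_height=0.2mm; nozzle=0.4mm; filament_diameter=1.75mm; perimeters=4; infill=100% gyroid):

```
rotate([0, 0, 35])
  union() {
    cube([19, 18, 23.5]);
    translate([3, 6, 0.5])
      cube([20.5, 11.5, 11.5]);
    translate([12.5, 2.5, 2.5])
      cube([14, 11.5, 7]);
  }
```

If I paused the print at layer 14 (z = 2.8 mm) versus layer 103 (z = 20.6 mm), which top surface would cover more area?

Layer 14 (z = 2.8): the cube (footprint 19×18) is included at this height (area 342.00 mm²); the cube at (3, 6) is present — its section is the full 20.5×11.5 rectangle (area 235.75 mm²); the cube at (12.5, 2.5) (footprint 14×11.5) is included at this height (area 161.00 mm²); Merging all regions: the regions partially overlap — summed areas 738.75 mm² minus the doubly-counted overlap 294.75 mm² gives 444.00 mm² — area = 444.00 mm²; (whole slice rotated 35° about Z — lengths, areas and connectivity unchanged). So its area = 444.00 mm². Layer 103 (z = 20.6): the cube is present — its section is the full 19×18 rectangle (area 342.00 mm²); the cube at (3, 6) does not reach this height (z outside [0.5, 12]); the cube at (12.5, 2.5) does not reach this height (z outside [2.5, 9.5]); Merging all regions: only the 19×18 cube is present, so the union is just that shape — area = 342.00 mm²; (rotated 35° about Z; rotation is an isometry so areas/perimeters/island counts are preserved). So its area = 342.00 mm². Layer 14 is larger (444.00 vs 342.00 mm²).

layer 14 (z = 2.8 mm)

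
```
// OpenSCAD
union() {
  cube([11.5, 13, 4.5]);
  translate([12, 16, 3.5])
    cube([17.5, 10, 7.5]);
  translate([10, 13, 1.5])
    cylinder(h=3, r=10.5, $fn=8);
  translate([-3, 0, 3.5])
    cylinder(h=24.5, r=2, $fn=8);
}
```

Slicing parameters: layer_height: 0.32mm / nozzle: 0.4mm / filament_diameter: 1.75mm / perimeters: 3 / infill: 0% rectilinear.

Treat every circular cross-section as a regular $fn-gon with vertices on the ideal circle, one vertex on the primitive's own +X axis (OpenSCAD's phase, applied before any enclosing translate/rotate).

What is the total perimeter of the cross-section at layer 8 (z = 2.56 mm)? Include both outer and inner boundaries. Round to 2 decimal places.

At z = 2.56 mm: the 11.5×13 cube contributes its full rectangle (perimeter 49.00 mm); the cube at (12, 16) does not reach this height (z outside [3.5, 11]); the r=10.5 cylinder at (10, 13) gives a regular 8-gon of circumradius 10.5 (constant along its height) (perimeter = 2·8·10.500·sin(180°/8) = 64.29 mm); the cylinder at (-3, 0) does not reach this height (z outside [3.5, 28]); Merging all regions: the regions partially overlap (shared area 92.94 mm²), so the edge portions inside another operand are dropped and the merged outline is re-measured after clipping — boundary = 74.32 mm. Overall, the cross-section is a single solid region. Total boundary length (outer) = 74.32 mm.

74.32 mm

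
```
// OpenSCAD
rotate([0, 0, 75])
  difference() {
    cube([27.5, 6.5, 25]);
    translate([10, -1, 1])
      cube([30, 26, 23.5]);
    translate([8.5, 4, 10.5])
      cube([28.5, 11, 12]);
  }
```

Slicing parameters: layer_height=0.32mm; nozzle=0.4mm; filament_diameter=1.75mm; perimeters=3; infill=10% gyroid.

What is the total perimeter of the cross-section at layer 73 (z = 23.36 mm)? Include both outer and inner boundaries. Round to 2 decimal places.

33.00 mm

At z = 23.36 mm: the cube (footprint 27.5×6.5) is included at this height (perimeter 68.00 mm); the cube at (10, -1) is present — its section is the full 30×26 rectangle (perimeter 112.00 mm); the cube at (8.5, 4) is absent (z outside [10.5, 22.5]); Taking the first minus the rest: starting from the 27.5×6.5 cube, the 30×26 cube at (10, -1) partially overlaps it — only the 113.75 mm² overlap (of its 780.00 mm²) is removed, clipping the outline — boundary = 33.00 mm; (rotated 75° about Z; rotation is an isometry so areas/perimeters/island counts are preserved). Overall, the cross-section is a single solid region. Total boundary length (outer) = 33.00 mm.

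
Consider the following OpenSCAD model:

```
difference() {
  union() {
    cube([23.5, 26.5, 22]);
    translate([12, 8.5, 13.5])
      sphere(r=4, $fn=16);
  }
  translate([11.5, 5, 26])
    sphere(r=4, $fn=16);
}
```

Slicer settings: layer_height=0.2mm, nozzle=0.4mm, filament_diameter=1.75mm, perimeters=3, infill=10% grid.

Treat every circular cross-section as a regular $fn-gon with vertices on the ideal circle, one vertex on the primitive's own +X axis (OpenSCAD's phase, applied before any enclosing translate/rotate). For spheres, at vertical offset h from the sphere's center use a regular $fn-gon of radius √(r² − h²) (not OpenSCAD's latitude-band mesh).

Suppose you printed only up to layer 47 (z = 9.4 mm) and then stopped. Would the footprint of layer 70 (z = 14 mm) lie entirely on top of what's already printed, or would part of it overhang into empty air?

entirely on top

Compare the two slices. At z = 9.4: the 23.5×26.5 cube contributes its full rectangle (area 622.75 mm²); the sphere at (12, 8.5) is absent (|z−center|=4.100 > r=4); Combining (union): only the 23.5×26.5 cube is present, so the union is just that shape — area = 622.75 mm²; the sphere at (11.5, 5) is absent (|z−center|=16.600 > r=4); Subtracting the remaining from the first: none of the subtracted shapes is present at this height, so that combined region is unchanged — area = 622.75 mm². At z = 14: the cube (footprint 23.5×26.5) is included at this height (area 622.75 mm²); the r=4 sphere at (12, 8.5) contributes a regular 16-gon of circumradius √(4²−0.5²) = 3.969 (area = (16/2)·3.969²·sin(360°/16) = 48.22 mm²); Merging all regions: the r=4 sphere at (12, 8.5) lies entirely inside the 23.5×26.5 cube, so the union is just the 23.5×26.5 cube — area = 622.75 mm²; the sphere at (11.5, 5) is not intersected at this z (|z−center|=12.000 > r=4); Subtracting the remaining from the first: none of the subtracted shapes is present at this height, so the result so far is unchanged — area = 622.75 mm². Checking containment: the cross-section at z = 14 is a subset of the cross-section at z = 9.4.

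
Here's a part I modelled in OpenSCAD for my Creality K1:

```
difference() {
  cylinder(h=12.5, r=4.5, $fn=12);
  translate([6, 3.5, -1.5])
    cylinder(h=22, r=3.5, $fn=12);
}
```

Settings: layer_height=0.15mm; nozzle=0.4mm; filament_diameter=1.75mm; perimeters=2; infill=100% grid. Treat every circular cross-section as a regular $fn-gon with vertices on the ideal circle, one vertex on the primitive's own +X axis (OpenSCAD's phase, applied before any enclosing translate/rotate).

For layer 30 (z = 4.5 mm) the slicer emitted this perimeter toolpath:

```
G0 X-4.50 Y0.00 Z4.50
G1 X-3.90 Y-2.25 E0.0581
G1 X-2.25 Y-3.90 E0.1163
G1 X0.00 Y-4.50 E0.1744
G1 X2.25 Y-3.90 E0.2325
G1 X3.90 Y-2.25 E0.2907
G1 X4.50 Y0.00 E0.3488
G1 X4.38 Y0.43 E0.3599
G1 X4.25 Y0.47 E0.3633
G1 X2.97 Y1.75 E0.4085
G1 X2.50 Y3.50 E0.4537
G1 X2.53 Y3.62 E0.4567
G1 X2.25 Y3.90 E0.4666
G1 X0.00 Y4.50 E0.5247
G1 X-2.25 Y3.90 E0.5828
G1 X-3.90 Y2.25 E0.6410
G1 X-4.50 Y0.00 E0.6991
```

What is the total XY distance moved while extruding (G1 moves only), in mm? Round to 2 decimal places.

Sum the Euclidean lengths of each G1 segment: total = 28.03 mm.

28.03 mm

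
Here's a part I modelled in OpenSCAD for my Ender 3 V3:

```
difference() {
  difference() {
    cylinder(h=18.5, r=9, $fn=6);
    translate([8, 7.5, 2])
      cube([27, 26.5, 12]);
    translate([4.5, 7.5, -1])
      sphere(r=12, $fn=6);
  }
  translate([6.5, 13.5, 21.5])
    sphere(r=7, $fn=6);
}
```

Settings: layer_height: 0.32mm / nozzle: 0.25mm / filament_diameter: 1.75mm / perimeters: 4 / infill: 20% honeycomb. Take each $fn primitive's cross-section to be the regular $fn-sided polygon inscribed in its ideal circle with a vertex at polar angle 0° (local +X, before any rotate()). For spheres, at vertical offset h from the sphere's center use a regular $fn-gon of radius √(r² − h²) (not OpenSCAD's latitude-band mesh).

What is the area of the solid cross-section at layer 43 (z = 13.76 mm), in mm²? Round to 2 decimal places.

At z = 13.76 mm: the r=9 cylinder contributes a regular 6-gon of circumradius 9 (area = (6/2)·9.000²·sin(360°/6) = 210.44 mm²); the cube at (8, 7.5) (footprint 27×26.5) is included at this height (area 715.50 mm²); the sphere at (4.5, 7.5) does not reach this height (|z−center|=14.760 > r=12); Taking the first minus the rest: starting from the r=9 cylinder (210.44 mm²), the 27×26.5 cube at (8, 7.5) misses the remaining region (no effect) — area = 210.44 mm²; the sphere at (6.5, 13.5) is absent (|z−center|=7.740 > r=7); After the difference (first − rest): none of the subtracted shapes is present at this height, so the result so far is unchanged — area = 210.44 mm². Overall, the cross-section is a single solid region. Net area = 210.44 mm².

210.44 mm²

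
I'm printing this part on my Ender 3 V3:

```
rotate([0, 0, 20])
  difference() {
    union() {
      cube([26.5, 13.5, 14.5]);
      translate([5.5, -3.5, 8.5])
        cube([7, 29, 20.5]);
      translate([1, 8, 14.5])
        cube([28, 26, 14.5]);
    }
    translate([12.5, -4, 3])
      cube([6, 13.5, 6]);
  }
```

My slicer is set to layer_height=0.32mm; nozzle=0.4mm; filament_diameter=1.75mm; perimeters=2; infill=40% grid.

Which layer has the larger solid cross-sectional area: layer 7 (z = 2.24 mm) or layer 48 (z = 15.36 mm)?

Layer 7 (z = 2.24): the 26.5×13.5 cube contributes its full rectangle (area 357.75 mm²); the cube at (5.5, -3.5) is not intersected at this z (z outside [8.5, 29]); the cube at (1, 8) is absent (z outside [14.5, 29]); Taking the union: only the 26.5×13.5 cube is present, so the union is just that shape — area = 357.75 mm²; the cube at (12.5, -4) is not intersected at this z (z outside [3, 9]); Subtracting the remaining from the first: none of the subtracted shapes is present at this height, so the result so far is unchanged — area = 357.75 mm²; (whole slice rotated 20° about Z — lengths, areas and connectivity unchanged). So its area = 357.75 mm². Layer 48 (z = 15.36): the cube does not reach this height (z outside [0, 14.5]); the 7×29 cube at (5.5, -3.5) contributes its full rectangle (area 203.00 mm²); the 28×26 cube at (1, 8) contributes its full rectangle (area 728.00 mm²); Combining (union): the regions partially overlap — summed areas 931.00 mm² minus the doubly-counted overlap 122.50 mm² gives 808.50 mm² — area = 808.50 mm²; the cube at (12.5, -4) does not reach this height (z outside [3, 9]); Taking the first minus the rest: none of the subtracted shapes is present at this height, so that combined region is unchanged — area = 808.50 mm²; (whole slice rotated 20° about Z — lengths, areas and connectivity unchanged). So its area = 808.50 mm². Layer 48 is larger (808.50 vs 357.75 mm²).

layer 48 (z = 15.36 mm)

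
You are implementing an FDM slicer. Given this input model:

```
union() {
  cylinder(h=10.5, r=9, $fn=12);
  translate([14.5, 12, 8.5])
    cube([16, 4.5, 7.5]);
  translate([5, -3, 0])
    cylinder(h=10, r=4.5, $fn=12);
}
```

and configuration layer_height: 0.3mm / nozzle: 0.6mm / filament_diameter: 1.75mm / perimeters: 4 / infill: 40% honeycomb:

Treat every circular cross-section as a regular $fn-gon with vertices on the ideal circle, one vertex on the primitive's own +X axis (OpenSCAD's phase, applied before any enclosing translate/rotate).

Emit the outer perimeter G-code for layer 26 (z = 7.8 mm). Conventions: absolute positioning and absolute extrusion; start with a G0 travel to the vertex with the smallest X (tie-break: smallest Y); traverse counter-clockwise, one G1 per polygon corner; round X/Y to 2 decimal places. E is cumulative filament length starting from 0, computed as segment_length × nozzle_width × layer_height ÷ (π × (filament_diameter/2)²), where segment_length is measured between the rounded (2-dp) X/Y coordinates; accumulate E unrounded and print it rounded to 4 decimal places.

At z = 7.8 mm: the r=9 cylinder gives a regular 12-gon of circumradius 9 (constant along its height); the cube at (14.5, 12) is absent (z outside [8.5, 16]); the r=4.5 cylinder at (5, -3) contributes a regular 12-gon of circumradius 4.5; Taking the union: the regions partially overlap (shared area 52.36 mm²), so overlapping operands fuse into one piece — 1 connected region. The outline is a single polygon with 18 vertices. Extrusion per mm of travel: 0.6 × 0.3 / (π × 0.875²) = 0.074835. Accumulating E over each segment gives final E = 4.2912.

G0 X-9.00 Y0.00 Z7.80
G1 X-7.79 Y-4.50 E0.3487
G1 X-4.50 Y-7.79 E0.6969
G1 X0.00 Y-9.00 E1.0456
G1 X4.50 Y-7.79 E1.3944
G1 X4.84 Y-7.46 E1.4298
G1 X5.00 Y-7.50 E1.4422
G1 X7.25 Y-6.90 E1.6164
G1 X8.90 Y-5.25 E1.7910
G1 X9.50 Y-3.00 E1.9653
G1 X8.90 Y-0.75 E2.1396
G1 X8.82 Y-0.67 E2.1480
G1 X9.00 Y0.00 E2.2000
G1 X7.79 Y4.50 E2.5487
G1 X4.50 Y7.79 E2.8969
G1 X0.00 Y9.00 E3.2456
G1 X-4.50 Y7.79 E3.5943
G1 X-7.79 Y4.50 E3.9425
G1 X-9.00 Y0.00 E4.2912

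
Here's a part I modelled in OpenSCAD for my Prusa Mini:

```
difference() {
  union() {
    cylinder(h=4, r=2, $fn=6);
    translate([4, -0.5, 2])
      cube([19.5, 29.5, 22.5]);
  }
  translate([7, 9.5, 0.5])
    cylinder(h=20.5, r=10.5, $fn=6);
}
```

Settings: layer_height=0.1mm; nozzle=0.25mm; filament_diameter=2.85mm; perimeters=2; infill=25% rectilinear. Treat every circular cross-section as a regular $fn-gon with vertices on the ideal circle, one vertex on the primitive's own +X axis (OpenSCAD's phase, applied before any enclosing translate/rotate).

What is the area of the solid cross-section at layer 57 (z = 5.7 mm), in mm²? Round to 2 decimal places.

At z = 5.7 mm: the cylinder is absent (z outside [0, 4]); the cube at (4, -0.5) is present — its section is the full 19.5×29.5 rectangle (area 575.25 mm²); Taking the union: only the 19.5×29.5 cube at (4, -0.5) is present, so the union is just that shape — area = 575.25 mm²; the r=10.5 cylinder at (7, 9.5) gives a regular 6-gon of circumradius 10.5 (constant along its height) (area = (6/2)·10.500²·sin(360°/6) = 286.44 mm²); Taking the first minus the rest: starting from the result so far (575.25 mm²), the r=10.5 cylinder at (7, 9.5) partially overlaps it — only the 197.78 mm² overlap (of its 286.44 mm²) is removed, clipping the outline — area = 377.47 mm². Overall, the cross-section is a single solid region. Net area = 377.47 mm².

377.47 mm²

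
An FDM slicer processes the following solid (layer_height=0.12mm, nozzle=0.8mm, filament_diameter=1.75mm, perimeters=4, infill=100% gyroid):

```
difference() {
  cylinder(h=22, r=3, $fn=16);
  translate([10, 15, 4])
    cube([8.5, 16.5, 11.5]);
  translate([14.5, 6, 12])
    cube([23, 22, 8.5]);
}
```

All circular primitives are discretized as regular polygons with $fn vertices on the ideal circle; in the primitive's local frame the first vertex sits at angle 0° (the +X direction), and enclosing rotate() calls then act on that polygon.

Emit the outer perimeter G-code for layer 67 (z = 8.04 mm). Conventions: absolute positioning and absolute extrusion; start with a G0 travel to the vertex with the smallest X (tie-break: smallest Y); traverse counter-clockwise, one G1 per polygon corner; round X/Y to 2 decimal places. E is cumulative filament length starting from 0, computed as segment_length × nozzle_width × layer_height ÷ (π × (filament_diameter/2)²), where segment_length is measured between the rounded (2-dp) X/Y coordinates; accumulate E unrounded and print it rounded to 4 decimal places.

G0 X-3.00 Y0.00 Z8.04
G1 X-2.77 Y-1.15 E0.0468
G1 X-2.12 Y-2.12 E0.0934
G1 X-1.15 Y-2.77 E0.1400
G1 X0.00 Y-3.00 E0.1868
G1 X1.15 Y-2.77 E0.2336
G1 X2.12 Y-2.12 E0.2802
G1 X2.77 Y-1.15 E0.3268
G1 X3.00 Y0.00 E0.3736
G1 X2.77 Y1.15 E0.4205
G1 X2.12 Y2.12 E0.4671
G1 X1.15 Y2.77 E0.5137
G1 X0.00 Y3.00 E0.5605
G1 X-1.15 Y2.77 E0.6073
G1 X-2.12 Y2.12 E0.6539
G1 X-2.77 Y1.15 E0.7005
G1 X-3.00 Y0.00 E0.7473

At z = 8.04 mm: the r=3 cylinder contributes a regular 16-gon of circumradius 3; the cube at (10, 15) (footprint 8.5×16.5) is included at this height; the cube at (14.5, 6) is not intersected at this z (z outside [12, 20.5]); Taking the first minus the rest: starting from the r=3 cylinder, the 8.5×16.5 cube at (10, 15) misses the remaining region (no effect) — 1 connected region. The outline is a single polygon with 16 vertices. Extrusion per mm of travel: 0.8 × 0.12 / (π × 0.875²) = 0.039912. Accumulating E over each segment gives final E = 0.7473.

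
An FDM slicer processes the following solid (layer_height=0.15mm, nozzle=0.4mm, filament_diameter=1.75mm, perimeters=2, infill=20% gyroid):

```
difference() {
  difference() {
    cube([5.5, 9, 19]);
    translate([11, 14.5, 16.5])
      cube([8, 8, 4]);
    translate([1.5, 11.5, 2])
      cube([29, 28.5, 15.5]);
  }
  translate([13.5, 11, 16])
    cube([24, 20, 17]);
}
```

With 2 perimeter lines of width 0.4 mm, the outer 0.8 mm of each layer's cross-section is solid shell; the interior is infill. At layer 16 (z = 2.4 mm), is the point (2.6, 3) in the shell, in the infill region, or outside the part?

At z = 2.4 mm: the cube (footprint 5.5×9) is included at this height; the cube at (11, 14.5) is not intersected at this z (z outside [16.5, 20.5]); the cube at (1.5, 11.5) (footprint 29×28.5) is included at this height; After the difference (first − rest): starting from the 5.5×9 cube, the 29×28.5 cube at (1.5, 11.5) misses the remaining region (no effect) — 1 connected region; the cube at (13.5, 11) does not reach this height (z outside [16, 33]); After the difference (first − rest): none of the subtracted shapes is present at this height, so the result so far is unchanged — 1 connected region. Overall, the cross-section is a single solid region. The nearest boundary edge runs (0.00, 0.00)→(0.00, 9.00); distance from the point to it = 2.60 mm. The point is inside the cross-section and 2.60 mm from the nearest boundary — more than the 0.8 mm shell width (2 × 0.4), so it's in the infill interior.

infill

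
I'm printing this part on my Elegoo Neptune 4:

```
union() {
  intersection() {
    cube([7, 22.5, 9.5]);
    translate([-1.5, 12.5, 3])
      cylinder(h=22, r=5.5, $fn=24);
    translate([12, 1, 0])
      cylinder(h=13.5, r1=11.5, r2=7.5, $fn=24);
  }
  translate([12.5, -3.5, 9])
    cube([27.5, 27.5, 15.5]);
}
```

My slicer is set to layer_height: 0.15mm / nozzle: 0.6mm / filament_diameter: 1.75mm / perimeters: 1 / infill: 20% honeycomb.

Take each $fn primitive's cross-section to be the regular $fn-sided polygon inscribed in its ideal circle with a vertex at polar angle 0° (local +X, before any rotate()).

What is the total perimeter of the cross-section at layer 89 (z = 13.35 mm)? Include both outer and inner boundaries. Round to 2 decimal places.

110.00 mm

At z = 13.35 mm: the cube is not intersected at this z (z outside [0, 9.5]); the cylinder at (-1.5, 12.5): section is a regular 24-gon, circumradius r=5.5 (perimeter = 2·24·5.500·sin(180°/24) = 34.46 mm); the cone at (12, 1): at t=0.989 of its height the radius interpolates to r₁+(r₂−r₁)t = 7.544, giving a regular 24-gon of that circumradius (perimeter = 2·24·7.544·sin(180°/24) = 47.27 mm); After intersecting: at least one operand is absent at this height, so nothing remains; the cube at (12.5, -3.5) is present — its section is the full 27.5×27.5 rectangle (perimeter 110.00 mm); Merging all regions: only the 27.5×27.5 cube at (12.5, -3.5) is present, so the union is just that shape — boundary = 110.00 mm. Overall, the cross-section is a single solid region. Total boundary length (outer) = 110.00 mm.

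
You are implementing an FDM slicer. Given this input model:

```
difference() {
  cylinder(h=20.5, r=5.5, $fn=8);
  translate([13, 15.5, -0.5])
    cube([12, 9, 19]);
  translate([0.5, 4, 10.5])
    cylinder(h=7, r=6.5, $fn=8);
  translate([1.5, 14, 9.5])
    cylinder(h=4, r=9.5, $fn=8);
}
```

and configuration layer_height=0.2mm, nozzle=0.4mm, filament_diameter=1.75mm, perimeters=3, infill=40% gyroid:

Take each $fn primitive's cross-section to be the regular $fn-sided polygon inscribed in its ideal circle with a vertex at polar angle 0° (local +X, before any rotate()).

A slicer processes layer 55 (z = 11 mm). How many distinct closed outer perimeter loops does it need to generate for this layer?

At z = 11 mm: the r=5.5 cylinder gives a regular 8-gon of circumradius 5.5 (constant along its height); the cube at (13, 15.5) (footprint 12×9) is included at this height; the r=6.5 cylinder at (0.5, 4) contributes a regular 8-gon of circumradius 6.5; the r=9.5 cylinder at (1.5, 14) gives a regular 8-gon of circumradius 9.5 (constant along its height); Subtracting the remaining from the first: starting from the r=5.5 cylinder, the 12×9 cube at (13, 15.5) misses the remaining region (no effect); the r=6.5 cylinder at (0.5, 4) partially overlaps it — only the 56.34 mm² overlap (of its 119.50 mm²) is removed, clipping the outline; the r=9.5 cylinder at (1.5, 14) misses the remaining region (no effect) — 1 connected region. The result has 1 disconnected region.

1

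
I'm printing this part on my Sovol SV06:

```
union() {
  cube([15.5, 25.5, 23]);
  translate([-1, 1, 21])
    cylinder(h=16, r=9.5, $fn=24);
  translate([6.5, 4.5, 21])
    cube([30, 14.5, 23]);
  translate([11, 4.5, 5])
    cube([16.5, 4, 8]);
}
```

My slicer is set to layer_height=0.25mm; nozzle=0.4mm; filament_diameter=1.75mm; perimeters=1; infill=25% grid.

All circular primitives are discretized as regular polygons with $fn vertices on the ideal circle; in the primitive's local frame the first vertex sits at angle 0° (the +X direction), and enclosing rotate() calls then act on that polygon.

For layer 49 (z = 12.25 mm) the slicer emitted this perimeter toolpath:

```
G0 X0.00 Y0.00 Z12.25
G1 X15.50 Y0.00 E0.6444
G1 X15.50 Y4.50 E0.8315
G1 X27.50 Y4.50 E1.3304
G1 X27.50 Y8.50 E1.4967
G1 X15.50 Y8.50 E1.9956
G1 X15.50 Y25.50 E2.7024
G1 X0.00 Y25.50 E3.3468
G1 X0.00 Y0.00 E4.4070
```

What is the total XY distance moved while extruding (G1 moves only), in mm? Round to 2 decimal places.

106.00 mm

Sum the Euclidean lengths of each G1 segment: total = 106.00 mm.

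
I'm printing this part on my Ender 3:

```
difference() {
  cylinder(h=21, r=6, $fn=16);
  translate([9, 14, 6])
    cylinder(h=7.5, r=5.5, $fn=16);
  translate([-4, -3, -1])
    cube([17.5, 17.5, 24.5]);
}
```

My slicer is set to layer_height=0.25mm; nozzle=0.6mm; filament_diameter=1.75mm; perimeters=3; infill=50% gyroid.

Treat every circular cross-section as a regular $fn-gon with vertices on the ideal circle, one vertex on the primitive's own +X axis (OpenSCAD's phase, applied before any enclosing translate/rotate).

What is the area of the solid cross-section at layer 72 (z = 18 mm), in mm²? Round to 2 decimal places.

31.94 mm²

At z = 18 mm: the r=6 cylinder gives a regular 16-gon of circumradius 6 (constant along its height) (area = (16/2)·6.000²·sin(360°/16) = 110.21 mm²); the cylinder at (9, 14) is not intersected at this z (z outside [6, 13.5]); the cube at (-4, -3) (footprint 17.5×17.5) is included at this height (area 306.25 mm²); Taking the first minus the rest: starting from the r=6 cylinder (110.21 mm²), the 17.5×17.5 cube at (-4, -3) partially overlaps it — only the 78.27 mm² overlap (of its 306.25 mm²) is removed, clipping the outline — area = 31.94 mm². Overall, the cross-section is a single solid region. Net area = 31.94 mm².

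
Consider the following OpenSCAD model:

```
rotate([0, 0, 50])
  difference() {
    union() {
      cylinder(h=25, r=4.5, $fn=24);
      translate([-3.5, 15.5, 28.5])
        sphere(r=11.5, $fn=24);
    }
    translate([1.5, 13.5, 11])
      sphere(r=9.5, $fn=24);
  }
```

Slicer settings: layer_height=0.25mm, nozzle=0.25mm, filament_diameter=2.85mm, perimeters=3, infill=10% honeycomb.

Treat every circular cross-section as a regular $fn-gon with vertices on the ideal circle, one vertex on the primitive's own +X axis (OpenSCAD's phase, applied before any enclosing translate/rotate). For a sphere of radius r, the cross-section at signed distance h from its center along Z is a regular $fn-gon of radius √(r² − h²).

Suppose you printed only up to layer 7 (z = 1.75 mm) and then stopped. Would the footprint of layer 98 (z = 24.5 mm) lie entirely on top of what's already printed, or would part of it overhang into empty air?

part overhangs

Compare the two slices. At z = 1.75: the cylinder: section is a regular 24-gon, circumradius r=4.5 (area = (24/2)·4.500²·sin(360°/24) = 62.89 mm²); the sphere at (-3.5, 15.5) is not intersected at this z (|z−center|=26.750 > r=11.5); Taking the union: only the r=4.5 cylinder is present, so the union is just that shape — area = 62.89 mm²; the sphere at (1.5, 13.5): section is a regular 24-gon, circumradius = √(r²−h²) = √(9.5²−9.25²) = 2.165 (area = (24/2)·2.165²·sin(360°/24) = 14.56 mm²); Taking the first minus the rest: starting from that combined region (62.89 mm²), the r=9.5 sphere at (1.5, 13.5) misses the remaining region (no effect) — area = 62.89 mm²; (whole slice rotated 50° about Z — lengths, areas and connectivity unchanged). At z = 24.5: the r=4.5 cylinder contributes a regular 24-gon of circumradius 4.5 (area = (24/2)·4.500²·sin(360°/24) = 62.89 mm²); the r=11.5 sphere at (-3.5, 15.5) slices to a regular 24-gon of circumradius 10.782 (√(r²−h²) with h=4 from center) (area = (24/2)·10.782²·sin(360°/24) = 361.05 mm²); Taking the union: the 2 present regions are separate (no shared area or edge), so areas and boundary lengths simply add and each stays a separate island — area = 423.95 mm²; the sphere at (1.5, 13.5) does not reach this height (|z−center|=13.500 > r=9.5); After the difference (first − rest): none of the subtracted shapes is present at this height, so the result so far is unchanged — area = 423.95 mm²; (rotated 50° about Z; rotation is an isometry so areas/perimeters/island counts are preserved). Checking containment: at z = 24.5 the cross-section extends beyond the z = 1.75 cross-section by about 361.05 mm².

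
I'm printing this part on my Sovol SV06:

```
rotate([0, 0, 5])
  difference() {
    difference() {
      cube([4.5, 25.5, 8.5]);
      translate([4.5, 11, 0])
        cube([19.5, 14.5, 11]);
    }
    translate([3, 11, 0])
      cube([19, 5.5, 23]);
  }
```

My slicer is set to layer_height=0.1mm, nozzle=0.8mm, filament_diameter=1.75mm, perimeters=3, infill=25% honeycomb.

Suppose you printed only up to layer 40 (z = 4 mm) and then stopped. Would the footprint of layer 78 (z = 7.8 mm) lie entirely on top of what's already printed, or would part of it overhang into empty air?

entirely on top

Compare the two slices. At z = 4: the cube (footprint 4.5×25.5) is included at this height (area 114.75 mm²); the cube at (4.5, 11) (footprint 19.5×14.5) is included at this height (area 282.75 mm²); Taking the first minus the rest: starting from the 4.5×25.5 cube (114.75 mm²), the 19.5×14.5 cube at (4.5, 11) misses the remaining region (no effect) — area = 114.75 mm²; the cube at (3, 11) is present — its section is the full 19×5.5 rectangle (area 104.50 mm²); Subtracting the remaining from the first: starting from that combined region (114.75 mm²), the 19×5.5 cube at (3, 11) partially overlaps it — only the 8.25 mm² overlap (of its 104.50 mm²) is removed, clipping the outline — area = 106.50 mm²; (rotated 5° about Z; rotation is an isometry so areas/perimeters/island counts are preserved). At z = 7.8: the cube is present — its section is the full 4.5×25.5 rectangle (area 114.75 mm²); the cube at (4.5, 11) is present — its section is the full 19.5×14.5 rectangle (area 282.75 mm²); After the difference (first − rest): starting from the 4.5×25.5 cube (114.75 mm²), the 19.5×14.5 cube at (4.5, 11) misses the remaining region (no effect) — area = 114.75 mm²; the cube at (3, 11) is present — its section is the full 19×5.5 rectangle (area 104.50 mm²); After the difference (first − rest): starting from that combined region (114.75 mm²), the 19×5.5 cube at (3, 11) partially overlaps it — only the 8.25 mm² overlap (of its 104.50 mm²) is removed, clipping the outline — area = 106.50 mm²; (whole slice rotated 5° about Z — lengths, areas and connectivity unchanged). Checking containment: the cross-section at z = 7.8 is a subset of the cross-section at z = 4.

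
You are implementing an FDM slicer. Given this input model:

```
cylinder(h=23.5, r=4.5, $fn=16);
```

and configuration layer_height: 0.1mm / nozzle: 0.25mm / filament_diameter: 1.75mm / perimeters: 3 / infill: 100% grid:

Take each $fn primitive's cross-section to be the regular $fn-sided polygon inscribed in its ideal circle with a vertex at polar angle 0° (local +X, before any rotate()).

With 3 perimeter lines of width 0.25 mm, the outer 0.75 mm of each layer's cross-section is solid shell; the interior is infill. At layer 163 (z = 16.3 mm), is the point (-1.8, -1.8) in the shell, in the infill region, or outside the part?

At z = 16.3 mm: the r=4.5 cylinder gives a regular 16-gon of circumradius 4.5 (constant along its height). Overall, the cross-section is a single solid region. The nearest boundary edge runs (-4.16, -1.72)→(-3.18, -3.18); distance from the point to it = 1.92 mm. The point is inside the cross-section and 1.92 mm from the nearest boundary — more than the 0.75 mm shell width (3 × 0.25), so it's in the infill interior.

infill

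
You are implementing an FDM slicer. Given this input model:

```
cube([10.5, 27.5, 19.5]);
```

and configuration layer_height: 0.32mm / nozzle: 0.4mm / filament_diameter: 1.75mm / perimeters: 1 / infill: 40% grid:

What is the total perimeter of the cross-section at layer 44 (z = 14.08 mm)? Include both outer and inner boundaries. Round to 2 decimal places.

76.00 mm

At z = 14.08 mm: the 10.5×27.5 cube contributes its full rectangle (perimeter 76.00 mm). Overall, the cross-section is a single solid region. Total boundary length (outer) = 76.00 mm.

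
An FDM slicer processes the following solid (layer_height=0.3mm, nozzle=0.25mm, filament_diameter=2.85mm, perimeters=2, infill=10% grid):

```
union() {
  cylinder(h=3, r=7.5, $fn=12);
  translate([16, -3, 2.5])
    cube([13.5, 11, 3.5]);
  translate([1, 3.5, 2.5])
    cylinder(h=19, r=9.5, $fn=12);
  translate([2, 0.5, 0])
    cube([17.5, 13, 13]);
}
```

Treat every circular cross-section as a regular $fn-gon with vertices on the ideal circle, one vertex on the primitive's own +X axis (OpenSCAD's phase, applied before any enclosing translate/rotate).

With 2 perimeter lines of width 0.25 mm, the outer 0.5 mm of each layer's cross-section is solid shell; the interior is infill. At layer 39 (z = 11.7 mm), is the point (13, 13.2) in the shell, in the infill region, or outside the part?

At z = 11.7 mm: the cylinder does not reach this height (z outside [0, 3]); the cube at (16, -3) is absent (z outside [2.5, 6]); the r=9.5 cylinder at (1, 3.5) contributes a regular 12-gon of circumradius 9.5; the cube at (2, 0.5) (footprint 17.5×13) is included at this height; Combining (union): the regions partially overlap (shared area 82.62 mm²), so overlapping operands fuse into one piece — 1 connected region. Overall, the cross-section is a single solid region. The nearest boundary edge runs (2.00, 13.50)→(19.50, 13.50); distance from the point to it = 0.30 mm. The point is inside the cross-section, 0.30 mm from the nearest boundary — within the 0.5 mm shell band (2 × 0.25).

shell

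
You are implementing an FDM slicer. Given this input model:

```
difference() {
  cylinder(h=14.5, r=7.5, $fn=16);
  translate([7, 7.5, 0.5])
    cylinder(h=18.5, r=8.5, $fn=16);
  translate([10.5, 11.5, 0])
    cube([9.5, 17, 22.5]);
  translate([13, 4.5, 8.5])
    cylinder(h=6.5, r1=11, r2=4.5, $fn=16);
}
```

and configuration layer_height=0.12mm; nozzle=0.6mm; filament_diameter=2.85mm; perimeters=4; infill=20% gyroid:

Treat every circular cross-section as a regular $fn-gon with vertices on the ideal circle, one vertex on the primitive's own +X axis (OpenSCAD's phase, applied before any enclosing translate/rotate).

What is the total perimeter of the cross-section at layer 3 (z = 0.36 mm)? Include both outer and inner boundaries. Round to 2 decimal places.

46.82 mm

At z = 0.36 mm: the r=7.5 cylinder gives a regular 16-gon of circumradius 7.5 (constant along its height) (perimeter = 2·16·7.500·sin(180°/16) = 46.82 mm); the cylinder at (7, 7.5) is absent (z outside [0.5, 19]); the cube at (10.5, 11.5) is present — its section is the full 9.5×17 rectangle (perimeter 53.00 mm); the cone at (13, 4.5) is absent (z outside [8.5, 15]); Taking the first minus the rest: starting from the r=7.5 cylinder, the 9.5×17 cube at (10.5, 11.5) misses the remaining region (no effect) — boundary = 46.82 mm. Overall, the cross-section is a single solid region. Total boundary length (outer) = 46.82 mm.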